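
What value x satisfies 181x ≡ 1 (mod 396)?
361

gcd(181, 396) = 1, so the inverse exists.
Extended Euclidean algorithm on (396, 181):
396 = 2 × 181 + 34  ⟹  34 = (1)·396 + (-2)·181
181 = 5 × 34 + 11  ⟹  11 = (-5)·396 + (11)·181
34 = 3 × 11 + 1  ⟹  1 = (16)·396 + (-35)·181
So (-35)·181 ≡ 1 (mod 396), i.e. 181^(-1) ≡ -35 ≡ 361 (mod 396).
Check: 181 × 361 = 65341 ≡ 1 (mod 396)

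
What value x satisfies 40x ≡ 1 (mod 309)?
85

gcd(40, 309) = 1, so the inverse exists.
Extended Euclidean algorithm on (309, 40):
309 = 7 × 40 + 29  ⟹  29 = (1)·309 + (-7)·40
40 = 1 × 29 + 11  ⟹  11 = (-1)·309 + (8)·40
29 = 2 × 11 + 7  ⟹  7 = (3)·309 + (-23)·40
11 = 1 × 7 + 4  ⟹  4 = (-4)·309 + (31)·40
7 = 1 × 4 + 3  ⟹  3 = (7)·309 + (-54)·40
4 = 1 × 3 + 1  ⟹  1 = (-11)·309 + (85)·40
So (85)·40 ≡ 1 (mod 309), i.e. 40^(-1) ≡ 85 (mod 309).
Check: 40 × 85 = 3400 ≡ 1 (mod 309)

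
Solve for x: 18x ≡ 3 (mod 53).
x ≡ 9 (mod 53)

gcd(18, 53) = 1, which divides 3, so solutions exist.
Find 18^(-1) mod 53 by the extended Euclidean algorithm:
53 = 2 × 18 + 17  ⟹  17 = (1)·53 + (-2)·18
18 = 1 × 17 + 1  ⟹  1 = (-1)·53 + (3)·18
So (3)·18 ≡ 1 (mod 53), i.e. 18^(-1) ≡ 3 (mod 53).
x ≡ 3 × 3 = 9 ≡ 9 (mod 53).
Check: 18 × 9 = 162 ≡ 3 (mod 53).
Unique solution: x ≡ 9 (mod 53)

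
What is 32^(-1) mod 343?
268

gcd(32, 343) = 1, so the inverse exists.
Extended Euclidean algorithm on (343, 32):
343 = 10 × 32 + 23  ⟹  23 = (1)·343 + (-10)·32
32 = 1 × 23 + 9  ⟹  9 = (-1)·343 + (11)·32
23 = 2 × 9 + 5  ⟹  5 = (3)·343 + (-32)·32
9 = 1 × 5 + 4  ⟹  4 = (-4)·343 + (43)·32
5 = 1 × 4 + 1  ⟹  1 = (7)·343 + (-75)·32
So (-75)·32 ≡ 1 (mod 343), i.e. 32^(-1) ≡ -75 ≡ 268 (mod 343).
Check: 32 × 268 = 8576 ≡ 1 (mod 343)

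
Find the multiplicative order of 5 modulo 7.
6

7 is prime, so ord(5) divides φ(7) = 6.
Divisors of 6: 1, 2, 3, 6.
Repeated squaring: 5^1 ≡ 5, 5^2 ≡ 4, 5^4 ≡ 2 (mod 7).
Test 5^d mod 7 for each divisor d in increasing order:
5^1 ≡ 5
5^2 ≡ 4
5^3 = 5^2·5^1 ≡ 6
5^6 = 5^4·5^2 ≡ 1  ← first divisor giving 1
The order is 6.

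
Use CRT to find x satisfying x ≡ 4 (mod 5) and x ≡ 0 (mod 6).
24

Using Chinese Remainder Theorem:
M = 5 × 6 = 30
M1 = 6, M2 = 5
y1 = 6^(-1) mod 5 = 1
y2 = 5^(-1) mod 6 = 5
x = (4×6×1 + 0×5×5) mod 30 = 24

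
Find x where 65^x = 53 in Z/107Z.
86

Baby-step giant-step with step n = ⌈√107⌉ = 11.
Baby steps 65^j mod 107 (j:value) for j=0..10: 0:1, 1:65, 2:52, 3:63, 4:29, 5:66, 6:10, 7:8, 8:92, 9:95, 10:76.
Giant-step multiplier: 65^(-11) ≡ 65^(106-11) = 65^95 ≡ 6 (mod 107).
Giant steps γ_i = 53·6^i mod 107: γ_0=53, γ_1=104, γ_2=89, γ_3=106, γ_4=101, γ_5=71, γ_6=105, γ_7=95 (in table at j=9).
x = i·n + j = 7·11 + 9 = 86.
Check: 65^86 ≡ 53 (mod 107).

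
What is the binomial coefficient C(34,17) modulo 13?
10

Using Lucas' theorem:
Write n=34 and k=17 in base 13:
n in base 13: [2, 8]
k in base 13: [1, 4]
C(34,17) mod 13 = ∏ C(n_i, k_i) mod 13
Digit binomials (mod 13): C(2,1) = 2; C(8,4) = 70 ≡ 5
Product: 2 × 5 = 10 ≡ 10 (mod 13)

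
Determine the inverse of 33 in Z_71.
28

gcd(33, 71) = 1, so the inverse exists.
Extended Euclidean algorithm on (71, 33):
71 = 2 × 33 + 5  ⟹  5 = (1)·71 + (-2)·33
33 = 6 × 5 + 3  ⟹  3 = (-6)·71 + (13)·33
5 = 1 × 3 + 2  ⟹  2 = (7)·71 + (-15)·33
3 = 1 × 2 + 1  ⟹  1 = (-13)·71 + (28)·33
So (28)·33 ≡ 1 (mod 71), i.e. 33^(-1) ≡ 28 (mod 71).
Check: 33 × 28 = 924 ≡ 1 (mod 71)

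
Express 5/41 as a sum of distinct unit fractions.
1/9 + 1/93 + 1/11439

Greedy algorithm:
5/41: ceiling(41/5) = 9, use 1/9
4/369: ceiling(369/4) = 93, use 1/93
1/11439: ceiling(11439/1) = 11439, use 1/11439
Result: 5/41 = 1/9 + 1/93 + 1/11439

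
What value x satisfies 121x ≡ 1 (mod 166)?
59

gcd(121, 166) = 1, so the inverse exists.
Extended Euclidean algorithm on (166, 121):
166 = 1 × 121 + 45  ⟹  45 = (1)·166 + (-1)·121
121 = 2 × 45 + 31  ⟹  31 = (-2)·166 + (3)·121
45 = 1 × 31 + 14  ⟹  14 = (3)·166 + (-4)·121
31 = 2 × 14 + 3  ⟹  3 = (-8)·166 + (11)·121
14 = 4 × 3 + 2  ⟹  2 = (35)·166 + (-48)·121
3 = 1 × 2 + 1  ⟹  1 = (-43)·166 + (59)·121
So (59)·121 ≡ 1 (mod 166), i.e. 121^(-1) ≡ 59 (mod 166).
Check: 121 × 59 = 7139 ≡ 1 (mod 166)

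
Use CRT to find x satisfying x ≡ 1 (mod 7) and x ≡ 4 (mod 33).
169

Using Chinese Remainder Theorem:
M = 7 × 33 = 231
M1 = 33, M2 = 7
y1 = 33^(-1) mod 7 = 3
y2 = 7^(-1) mod 33 = 19
x = (1×33×3 + 4×7×19) mod 231 = 169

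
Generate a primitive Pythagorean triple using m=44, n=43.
(87, 3784, 3785)

Euclid's formula: a = m² - n², b = 2mn, c = m² + n²
m = 44, n = 43
a = 44² - 43² = 1936 - 1849 = 87
b = 2 × 44 × 43 = 3784
c = 44² + 43² = 1936 + 1849 = 3785
Verification: 87² + 3784² = 7569 + 14318656 = 14326225 = 3785² ✓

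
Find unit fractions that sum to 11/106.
1/10 + 1/265

Greedy algorithm:
11/106: ceiling(106/11) = 10, use 1/10
1/265: ceiling(265/1) = 265, use 1/265
Result: 11/106 = 1/10 + 1/265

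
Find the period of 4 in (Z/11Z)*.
5

11 is prime, so ord(4) divides φ(11) = 10.
Divisors of 10: 1, 2, 5, 10.
Repeated squaring: 4^1 ≡ 4, 4^2 ≡ 5, 4^4 ≡ 3, 4^8 ≡ 9 (mod 11).
Test 4^d mod 11 for each divisor d in increasing order:
4^1 ≡ 4
4^2 ≡ 5
4^5 = 4^4·4^1 ≡ 1  ← first divisor giving 1
The order is 5.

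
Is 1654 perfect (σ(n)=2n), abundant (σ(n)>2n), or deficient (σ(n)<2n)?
deficient

Proper divisors of 1654: sum = 1 + 2 + 827 = 830
Since 830 < 1654, 1654 is deficient.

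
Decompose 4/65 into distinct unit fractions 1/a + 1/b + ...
1/17 + 1/369 + 1/203873 + 1/83128196385

Greedy algorithm:
4/65: ceiling(65/4) = 17, use 1/17
3/1105: ceiling(1105/3) = 369, use 1/369
2/407745: ceiling(407745/2) = 203873, use 1/203873
1/83128196385: ceiling(83128196385/1) = 83128196385, use 1/83128196385
Result: 4/65 = 1/17 + 1/369 + 1/203873 + 1/83128196385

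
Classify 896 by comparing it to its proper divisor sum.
abundant

Proper divisors of 896: sum = 1 + 2 + 4 + 7 + 8 + 14 + 16 + 28 + 32 + 56 + 64 + 112 + 128 + 224 + 448 = 1144
Since 1144 > 896, 896 is abundant.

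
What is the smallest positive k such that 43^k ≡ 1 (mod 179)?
89

179 is prime, so ord(43) divides φ(179) = 178.
Divisors of 178: 1, 2, 89, 178.
Repeated squaring: 43^1 ≡ 43, 43^2 ≡ 59, 43^4 ≡ 80, 43^8 ≡ 135, 43^16 ≡ 146, 43^32 ≡ 15, 43^64 ≡ 46, 43^128 ≡ 147 (mod 179).
Test 43^d mod 179 for each divisor d in increasing order:
43^1 ≡ 43
43^2 ≡ 59
43^89 = 43^64·43^16·43^8·43^1 ≡ 1  ← first divisor giving 1
The order is 89.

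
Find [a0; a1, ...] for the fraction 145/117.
[1; 4, 5, 1, 1, 2]

Euclidean algorithm steps:
145 = 1 × 117 + 28
117 = 4 × 28 + 5
28 = 5 × 5 + 3
5 = 1 × 3 + 2
3 = 1 × 2 + 1
2 = 2 × 1 + 0
Continued fraction: [1; 4, 5, 1, 1, 2]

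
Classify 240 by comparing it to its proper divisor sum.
abundant

Proper divisors of 240: sum = 1 + 2 + 3 + 4 + 5 + 6 + 8 + 10 + ... + 48 + 60 + 80 + 120 (19 divisors) = 504
Since 504 > 240, 240 is abundant.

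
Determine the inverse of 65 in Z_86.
45

gcd(65, 86) = 1, so the inverse exists.
Extended Euclidean algorithm on (86, 65):
86 = 1 × 65 + 21  ⟹  21 = (1)·86 + (-1)·65
65 = 3 × 21 + 2  ⟹  2 = (-3)·86 + (4)·65
21 = 10 × 2 + 1  ⟹  1 = (31)·86 + (-41)·65
So (-41)·65 ≡ 1 (mod 86), i.e. 65^(-1) ≡ -41 ≡ 45 (mod 86).
Check: 65 × 45 = 2925 ≡ 1 (mod 86)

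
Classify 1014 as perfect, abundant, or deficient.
abundant

Proper divisors of 1014: sum = 1 + 2 + 3 + 6 + 13 + 26 + 39 + 78 + 169 + 338 + 507 = 1182
Since 1182 > 1014, 1014 is abundant.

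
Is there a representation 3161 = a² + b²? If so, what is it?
5² + 56² (a=5, b=56)

Factorization: 3161 = 29 × 109
By Fermat: n is sum of two squares iff every prime p ≡ 3 (mod 4) appears to even power.
All primes ≡ 3 (mod 4) appear to even power.
Search a = 0, 1, 2, … for 3161 - a² a perfect square: first hit at a = 5: 3161 - 25 = 3136 = 56².
3161 = 5² + 56² = 25 + 3136 ✓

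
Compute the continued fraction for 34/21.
[1; 1, 1, 1, 1, 1, 2]

Euclidean algorithm steps:
34 = 1 × 21 + 13
21 = 1 × 13 + 8
13 = 1 × 8 + 5
8 = 1 × 5 + 3
5 = 1 × 3 + 2
3 = 1 × 2 + 1
2 = 2 × 1 + 0
Continued fraction: [1; 1, 1, 1, 1, 1, 2]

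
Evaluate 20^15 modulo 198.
188

Repeated squaring. Binary of 15 = 1111.
20^1 ≡ 20 (mod 198); 20^2 ≡ 4 (mod 198); 20^4 ≡ 16 (mod 198); 20^8 ≡ 58 (mod 198)
20^15 = 20^1 × 20^2 × 20^4 × 20^8 ≡ 188 (mod 198)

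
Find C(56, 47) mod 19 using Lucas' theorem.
18

Using Lucas' theorem:
Write n=56 and k=47 in base 19:
n in base 19: [2, 18]
k in base 19: [2, 9]
C(56,47) mod 19 = ∏ C(n_i, k_i) mod 19
Digit binomials (mod 19): C(2,2) = 1; C(18,9) = 48620 ≡ 18
Product: 1 × 18 = 18 ≡ 18 (mod 19)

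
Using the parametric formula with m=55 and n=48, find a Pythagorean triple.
(721, 5280, 5329)

Euclid's formula: a = m² - n², b = 2mn, c = m² + n²
m = 55, n = 48
a = 55² - 48² = 3025 - 2304 = 721
b = 2 × 55 × 48 = 5280
c = 55² + 48² = 3025 + 2304 = 5329
Verification: 721² + 5280² = 519841 + 27878400 = 28398241 = 5329² ✓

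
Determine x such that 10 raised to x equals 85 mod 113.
8

Baby-step giant-step with step n = ⌈√113⌉ = 11.
Baby steps 10^j mod 113 (j:value) for j=0..10: 0:1, 1:10, 2:100, 3:96, 4:56, 5:108, 6:63, 7:65, 8:85, 9:59, 10:25.
h = 85 is already in the table at j=8, so x = 8.
Check: 10^8 ≡ 85 (mod 113).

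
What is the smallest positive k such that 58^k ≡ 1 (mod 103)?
51

103 is prime, so ord(58) divides φ(103) = 102.
Divisors of 102: 1, 2, 3, 6, 17, 34, 51, 102.
Repeated squaring: 58^1 ≡ 58, 58^2 ≡ 68, 58^4 ≡ 92, 58^8 ≡ 18, 58^16 ≡ 15, 58^32 ≡ 19, 58^64 ≡ 52 (mod 103).
Test 58^d mod 103 for each divisor d in increasing order:
58^1 ≡ 58
58^2 ≡ 68
58^3 = 58^2·58^1 ≡ 30
58^6 = 58^4·58^2 ≡ 76
58^17 = 58^16·58^1 ≡ 46
58^34 = 58^32·58^2 ≡ 56
58^51 = 58^32·58^16·58^2·58^1 ≡ 1  ← first divisor giving 1
The order is 51.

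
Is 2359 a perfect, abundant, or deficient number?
deficient

Proper divisors of 2359: sum = 1 + 7 + 337 = 345
Since 345 < 2359, 2359 is deficient.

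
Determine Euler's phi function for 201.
132

201 = 3 × 67
φ(n) = n × ∏(1 - 1/p) for each prime p dividing n
φ(201) = 201 × (1 - 1/3) × (1 - 1/67) = 132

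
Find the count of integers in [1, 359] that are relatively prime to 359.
358

359 = 359
φ(n) = n × ∏(1 - 1/p) for each prime p dividing n
φ(359) = 359 × (1 - 1/359) = 358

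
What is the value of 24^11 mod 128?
0

Repeated squaring. Binary of 11 = 1011.
24^1 ≡ 24 (mod 128); 24^2 ≡ 64 (mod 128); 24^4 ≡ 0 (mod 128); 24^8 ≡ 0 (mod 128)
24^11 = 24^1 × 24^2 × 24^8 ≡ 0 (mod 128)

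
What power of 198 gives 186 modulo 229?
174

Baby-step giant-step with step n = ⌈√229⌉ = 16.
Baby steps 198^j mod 229 (j:value) for j=0..15: 0:1, 1:198, 2:45, 3:208, 4:193, 5:200, 6:212, 7:69, 8:151, 9:128, 10:154, 11:35, 12:60, 13:201, 14:181, 15:114.
Giant-step multiplier: 198^(-16) ≡ 198^(228-16) = 198^212 ≡ 37 (mod 229).
Giant steps γ_i = 186·37^i mod 229: γ_0=186, γ_1=12, γ_2=215, γ_3=169, γ_4=70, γ_5=71, γ_6=108, γ_7=103, γ_8=147, γ_9=172, γ_10=181 (in table at j=14).
x = i·n + j = 10·16 + 14 = 174.
Check: 198^174 ≡ 186 (mod 229).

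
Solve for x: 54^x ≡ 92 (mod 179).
53

Baby-step giant-step with step n = ⌈√179⌉ = 14.
Baby steps 54^j mod 179 (j:value) for j=0..13: 0:1, 1:54, 2:52, 3:123, 4:19, 5:131, 6:93, 7:10, 8:3, 9:162, 10:156, 11:11, 12:57, 13:35.
Giant-step multiplier: 54^(-14) ≡ 54^(178-14) = 54^164 ≡ 145 (mod 179).
Giant steps γ_i = 92·145^i mod 179: γ_0=92, γ_1=94, γ_2=26, γ_3=11 (in table at j=11).
x = i·n + j = 3·14 + 11 = 53.
Check: 54^53 ≡ 92 (mod 179).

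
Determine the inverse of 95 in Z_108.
83

gcd(95, 108) = 1, so the inverse exists.
Extended Euclidean algorithm on (108, 95):
108 = 1 × 95 + 13  ⟹  13 = (1)·108 + (-1)·95
95 = 7 × 13 + 4  ⟹  4 = (-7)·108 + (8)·95
13 = 3 × 4 + 1  ⟹  1 = (22)·108 + (-25)·95
So (-25)·95 ≡ 1 (mod 108), i.e. 95^(-1) ≡ -25 ≡ 83 (mod 108).
Check: 95 × 83 = 7885 ≡ 1 (mod 108)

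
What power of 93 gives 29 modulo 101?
47

Baby-step giant-step with step n = ⌈√101⌉ = 11.
Baby steps 93^j mod 101 (j:value) for j=0..10: 0:1, 1:93, 2:64, 3:94, 4:56, 5:57, 6:49, 7:12, 8:5, 9:61, 10:17.
Giant-step multiplier: 93^(-11) ≡ 93^(100-11) = 93^89 ≡ 75 (mod 101).
Giant steps γ_i = 29·75^i mod 101: γ_0=29, γ_1=54, γ_2=10, γ_3=43, γ_4=94 (in table at j=3).
x = i·n + j = 4·11 + 3 = 47.
Check: 93^47 ≡ 29 (mod 101).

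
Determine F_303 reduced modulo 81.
70

Matrix identity: Q^n = [[F_(n+1), F_n], [F_n, F_(n-1)]] with Q = [[1,1],[1,0]].
n = 303 = 100101111₂. Square-and-multiply, entries mod 81:
Q^1 = [[1,1],[1,0]]
Q^2 = (Q^1)² = [[2,1],[1,1]]
Q^4 = (Q^2)² = [[5,3],[3,2]]
Q^9 = (Q^4)²·Q = [[55,34],[34,21]]
Q^18 = (Q^9)² = [[50,73],[73,58]]
Q^37 = (Q^18)²·Q = [[80,53],[53,27]]
Q^75 = (Q^37)²·Q = [[57,56],[56,1]]
Q^151 = (Q^75)²·Q = [[75,67],[67,8]]
Q^303 = (Q^151)²·Q = [[42,70],[70,53]]
F_303 mod 81 = Q^303[0][1] = 70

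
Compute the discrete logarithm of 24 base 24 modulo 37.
1

Baby-step giant-step with step n = ⌈√37⌉ = 7.
Baby steps 24^j mod 37 (j:value) for j=0..6: 0:1, 1:24, 2:21, 3:23, 4:34, 5:2, 6:11.
h = 24 is already in the table at j=1, so x = 1.
Check: 24^1 ≡ 24 (mod 37).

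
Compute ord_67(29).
3

67 is prime, so ord(29) divides φ(67) = 66.
Divisors of 66: 1, 2, 3, 6, 11, 22, 33, 66.
Repeated squaring: 29^1 ≡ 29, 29^2 ≡ 37, 29^4 ≡ 29, 29^8 ≡ 37, 29^16 ≡ 29, 29^32 ≡ 37, 29^64 ≡ 29 (mod 67).
Test 29^d mod 67 for each divisor d in increasing order:
29^1 ≡ 29
29^2 ≡ 37
29^3 = 29^2·29^1 ≡ 1  ← first divisor giving 1
The order is 3.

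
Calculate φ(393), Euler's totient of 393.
260

393 = 3 × 131
φ(n) = n × ∏(1 - 1/p) for each prime p dividing n
φ(393) = 393 × (1 - 1/3) × (1 - 1/131) = 260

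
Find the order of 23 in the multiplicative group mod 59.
58

59 is prime, so ord(23) divides φ(59) = 58.
Divisors of 58: 1, 2, 29, 58.
Repeated squaring: 23^1 ≡ 23, 23^2 ≡ 57, 23^4 ≡ 4, 23^8 ≡ 16, 23^16 ≡ 20, 23^32 ≡ 46 (mod 59).
Test 23^d mod 59 for each divisor d in increasing order:
23^1 ≡ 23
23^2 ≡ 57
23^29 = 23^16·23^8·23^4·23^1 ≡ 58
23^58 = 23^32·23^16·23^8·23^2 ≡ 1  ← first divisor giving 1
The order is 58.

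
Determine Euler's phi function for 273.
144

273 = 3 × 7 × 13
φ(n) = n × ∏(1 - 1/p) for each prime p dividing n
φ(273) = 273 × (1 - 1/3) × (1 - 1/7) × (1 - 1/13) = 144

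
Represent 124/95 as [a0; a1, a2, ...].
[1; 3, 3, 1, 1, 1, 2]

Euclidean algorithm steps:
124 = 1 × 95 + 29
95 = 3 × 29 + 8
29 = 3 × 8 + 5
8 = 1 × 5 + 3
5 = 1 × 3 + 2
3 = 1 × 2 + 1
2 = 2 × 1 + 0
Continued fraction: [1; 3, 3, 1, 1, 1, 2]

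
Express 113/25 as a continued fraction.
[4; 1, 1, 12]

Euclidean algorithm steps:
113 = 4 × 25 + 13
25 = 1 × 13 + 12
13 = 1 × 12 + 1
12 = 12 × 1 + 0
Continued fraction: [4; 1, 1, 12]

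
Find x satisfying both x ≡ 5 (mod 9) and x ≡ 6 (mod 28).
230

Using Chinese Remainder Theorem:
M = 9 × 28 = 252
M1 = 28, M2 = 9
y1 = 28^(-1) mod 9 = 1
y2 = 9^(-1) mod 28 = 25
x = (5×28×1 + 6×9×25) mod 252 = 230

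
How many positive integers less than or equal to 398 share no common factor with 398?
198

398 = 2 × 199
φ(n) = n × ∏(1 - 1/p) for each prime p dividing n
φ(398) = 398 × (1 - 1/2) × (1 - 1/199) = 198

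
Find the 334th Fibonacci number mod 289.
89

Matrix identity: Q^n = [[F_(n+1), F_n], [F_n, F_(n-1)]] with Q = [[1,1],[1,0]].
n = 334 = 101001110₂. Square-and-multiply, entries mod 289:
Q^1 = [[1,1],[1,0]]
Q^2 = (Q^1)² = [[2,1],[1,1]]
Q^5 = (Q^2)²·Q = [[8,5],[5,3]]
Q^10 = (Q^5)² = [[89,55],[55,34]]
Q^20 = (Q^10)² = [[253,118],[118,135]]
Q^41 = (Q^20)²·Q = [[25,192],[192,122]]
Q^83 = (Q^41)²·Q = [[110,208],[208,191]]
Q^167 = (Q^83)²·Q = [[60,165],[165,184]]
Q^334 = (Q^167)² = [[191,89],[89,102]]
F_334 mod 289 = Q^334[0][1] = 89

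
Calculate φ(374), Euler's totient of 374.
160

374 = 2 × 11 × 17
φ(n) = n × ∏(1 - 1/p) for each prime p dividing n
φ(374) = 374 × (1 - 1/2) × (1 - 1/11) × (1 - 1/17) = 160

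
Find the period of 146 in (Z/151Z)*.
150

151 is prime, so ord(146) divides φ(151) = 150.
Divisors of 150: 1, 2, 3, 5, 6, 10, 15, 25, 30, 50, 75, 150.
Repeated squaring: 146^1 ≡ 146, 146^2 ≡ 25, 146^4 ≡ 21, 146^8 ≡ 139, 146^16 ≡ 144, 146^32 ≡ 49, 146^64 ≡ 136, 146^128 ≡ 74 (mod 151).
Test 146^d mod 151 for each divisor d in increasing order:
146^1 ≡ 146
146^2 ≡ 25
146^3 = 146^2·146^1 ≡ 26
146^5 = 146^4·146^1 ≡ 46
146^6 = 146^4·146^2 ≡ 72
146^10 = 146^8·146^2 ≡ 2
146^15 = 146^8·146^4·146^2·146^1 ≡ 92
146^25 = 146^16·146^8·146^1 ≡ 33
146^30 = 146^16·146^8·146^4·146^2 ≡ 8
146^50 = 146^32·146^16·146^2 ≡ 32
146^75 = 146^64·146^8·146^2·146^1 ≡ 150
146^150 = 146^128·146^16·146^4·146^2 ≡ 1  ← first divisor giving 1
The order is 150.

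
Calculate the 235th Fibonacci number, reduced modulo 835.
640

Matrix identity: Q^n = [[F_(n+1), F_n], [F_n, F_(n-1)]] with Q = [[1,1],[1,0]].
n = 235 = 11101011₂. Square-and-multiply, entries mod 835:
Q^1 = [[1,1],[1,0]]
Q^3 = (Q^1)²·Q = [[3,2],[2,1]]
Q^7 = (Q^3)²·Q = [[21,13],[13,8]]
Q^14 = (Q^7)² = [[610,377],[377,233]]
Q^29 = (Q^14)²·Q = [[380,704],[704,511]]
Q^58 = (Q^29)² = [[406,179],[179,227]]
Q^117 = (Q^58)²·Q = [[399,652],[652,582]]
Q^235 = (Q^117)²·Q = [[642,640],[640,2]]
F_235 mod 835 = Q^235[0][1] = 640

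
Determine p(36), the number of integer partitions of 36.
17977

p(n) counts ways to write n as a sum of positive integers (order ignored).
Euler's pentagonal recurrence: p(k) = p(k-1) + p(k-2) - p(k-5) - p(k-7) + p(k-12) + p(k-15) - ... (offsets j(3j∓1)/2, signs ++--, p(0)=1, p(<0)=0).
DP table for k = 0..35: p(0)=1, p(1)=1, p(2)=2, p(3)=3, p(4)=5, p(5)=7, p(6)=11, p(7)=15, p(8)=22, p(9)=30, p(10)=42, p(11)=56, p(12)=77, p(13)=101, p(14)=135, p(15)=176, p(16)=231, p(17)=297, p(18)=385, p(19)=490, p(20)=627, p(21)=792, p(22)=1002, p(23)=1255, p(24)=1575, p(25)=1958, p(26)=2436, p(27)=3010, p(28)=3718, p(29)=4565, p(30)=5604, p(31)=6842, p(32)=8349, p(33)=10143, p(34)=12310, p(35)=14883.
Final step: p(36) = p(35) + p(34) - p(31) - p(29) + p(24) + p(21) - p(14) - p(10) + p(1)
= 14883 + 12310 - 6842 - 4565 + 1575 + 792 - 135 - 42 + 1
= 17977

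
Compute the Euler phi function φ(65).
48

65 = 5 × 13
φ(n) = n × ∏(1 - 1/p) for each prime p dividing n
φ(65) = 65 × (1 - 1/5) × (1 - 1/13) = 48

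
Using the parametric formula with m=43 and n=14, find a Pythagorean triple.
(1653, 1204, 2045)

Euclid's formula: a = m² - n², b = 2mn, c = m² + n²
m = 43, n = 14
a = 43² - 14² = 1849 - 196 = 1653
b = 2 × 43 × 14 = 1204
c = 43² + 14² = 1849 + 196 = 2045
Verification: 1653² + 1204² = 2732409 + 1449616 = 4182025 = 2045² ✓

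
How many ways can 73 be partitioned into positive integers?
6185689

p(n) counts ways to write n as a sum of positive integers (order ignored).
Euler's pentagonal recurrence: p(k) = p(k-1) + p(k-2) - p(k-5) - p(k-7) + p(k-12) + p(k-15) - ... (offsets j(3j∓1)/2, signs ++--, p(0)=1, p(<0)=0).
DP table for k = 0..72: p(0)=1, p(1)=1, p(2)=2, p(3)=3, p(4)=5, p(5)=7, p(6)=11, p(7)=15, p(8)=22, p(9)=30, p(10)=42, p(11)=56, p(12)=77, p(13)=101, p(14)=135, p(15)=176, p(16)=231, p(17)=297, p(18)=385, p(19)=490, p(20)=627, p(21)=792, p(22)=1002, p(23)=1255, p(24)=1575, p(25)=1958, p(26)=2436, p(27)=3010, p(28)=3718, p(29)=4565, p(30)=5604, p(31)=6842, p(32)=8349, p(33)=10143, p(34)=12310, p(35)=14883, p(36)=17977, p(37)=21637, p(38)=26015, p(39)=31185, p(40)=37338, p(41)=44583, p(42)=53174, p(43)=63261, p(44)=75175, p(45)=89134, p(46)=105558, p(47)=124754, p(48)=147273, p(49)=173525, p(50)=204226, p(51)=239943, p(52)=281589, p(53)=329931, p(54)=386155, p(55)=451276, p(56)=526823, p(57)=614154, p(58)=715220, p(59)=831820, p(60)=966467, p(61)=1121505, p(62)=1300156, p(63)=1505499, p(64)=1741630, p(65)=2012558, p(66)=2323520, p(67)=2679689, p(68)=3087735, p(69)=3554345, p(70)=4087968, p(71)=4697205, p(72)=5392783.
Final step: p(73) = p(72) + p(71) - p(68) - p(66) + p(61) + p(58) - p(51) - p(47) + p(38) + p(33) - p(22) - p(16) + p(3)
= 5392783 + 4697205 - 3087735 - 2323520 + 1121505 + 715220 - 239943 - 124754 + 26015 + 10143 - 1002 - 231 + 3
= 6185689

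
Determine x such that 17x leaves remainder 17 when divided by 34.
x ≡ 1 (mod 2)

gcd(17, 34) = 17, which divides 17, so solutions exist.
Divide through by 17: x ≡ 1 (mod 2).
The coefficient of x is now 1, so x ≡ 1 (mod 2).
Check: 17 × 1 = 17 ≡ 17 (mod 34).
x ≡ 1 (mod 2), giving 17 solutions mod 34.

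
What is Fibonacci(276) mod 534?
144

Matrix identity: Q^n = [[F_(n+1), F_n], [F_n, F_(n-1)]] with Q = [[1,1],[1,0]].
n = 276 = 100010100₂. Square-and-multiply, entries mod 534:
Q^1 = [[1,1],[1,0]]
Q^2 = (Q^1)² = [[2,1],[1,1]]
Q^4 = (Q^2)² = [[5,3],[3,2]]
Q^8 = (Q^4)² = [[34,21],[21,13]]
Q^17 = (Q^8)²·Q = [[448,529],[529,453]]
Q^34 = (Q^17)² = [[479,301],[301,178]]
Q^69 = (Q^34)²·Q = [[353,176],[176,177]]
Q^138 = (Q^69)² = [[191,364],[364,361]]
Q^276 = (Q^138)² = [[233,144],[144,89]]
F_276 mod 534 = Q^276[0][1] = 144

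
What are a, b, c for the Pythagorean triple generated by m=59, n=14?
(3285, 1652, 3677)

Euclid's formula: a = m² - n², b = 2mn, c = m² + n²
m = 59, n = 14
a = 59² - 14² = 3481 - 196 = 3285
b = 2 × 59 × 14 = 1652
c = 59² + 14² = 3481 + 196 = 3677
Verification: 3285² + 1652² = 10791225 + 2729104 = 13520329 = 3677² ✓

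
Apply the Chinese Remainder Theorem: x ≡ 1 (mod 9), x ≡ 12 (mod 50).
262

Using Chinese Remainder Theorem:
M = 9 × 50 = 450
M1 = 50, M2 = 9
y1 = 50^(-1) mod 9 = 2
y2 = 9^(-1) mod 50 = 39
x = (1×50×2 + 12×9×39) mod 450 = 262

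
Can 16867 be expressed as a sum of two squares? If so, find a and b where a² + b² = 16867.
Not possible

Factorization: 16867 = 101 × 167
By Fermat: n is sum of two squares iff every prime p ≡ 3 (mod 4) appears to even power.
Prime(s) ≡ 3 (mod 4) with odd exponent: [(167, 1)]
Therefore 16867 cannot be expressed as a² + b².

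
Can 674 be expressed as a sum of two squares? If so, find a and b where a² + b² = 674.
7² + 25² (a=7, b=25)

Factorization: 674 = 2 × 337
By Fermat: n is sum of two squares iff every prime p ≡ 3 (mod 4) appears to even power.
All primes ≡ 3 (mod 4) appear to even power.
Search a = 0, 1, 2, … for 674 - a² a perfect square: first hit at a = 7: 674 - 49 = 625 = 25².
674 = 7² + 25² = 49 + 625 ✓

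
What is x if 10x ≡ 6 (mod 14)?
x ≡ 2 (mod 7)

gcd(10, 14) = 2, which divides 6, so solutions exist.
Divide through by 2: 5x ≡ 3 (mod 7).
Find 5^(-1) mod 7 by the extended Euclidean algorithm:
7 = 1 × 5 + 2  ⟹  2 = (1)·7 + (-1)·5
5 = 2 × 2 + 1  ⟹  1 = (-2)·7 + (3)·5
So (3)·5 ≡ 1 (mod 7), i.e. 5^(-1) ≡ 3 (mod 7).
x ≡ 3 × 3 = 9 ≡ 2 (mod 7).
Check: 10 × 2 = 20 ≡ 6 (mod 14).
x ≡ 2 (mod 7), giving 2 solutions mod 14.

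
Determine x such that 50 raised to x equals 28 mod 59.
6

Baby-step giant-step with step n = ⌈√59⌉ = 8.
Baby steps 50^j mod 59 (j:value) for j=0..7: 0:1, 1:50, 2:22, 3:38, 4:12, 5:10, 6:28, 7:43.
h = 28 is already in the table at j=6, so x = 6.
Check: 50^6 ≡ 28 (mod 59).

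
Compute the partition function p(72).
5392783

p(n) counts ways to write n as a sum of positive integers (order ignored).
Euler's pentagonal recurrence: p(k) = p(k-1) + p(k-2) - p(k-5) - p(k-7) + p(k-12) + p(k-15) - ... (offsets j(3j∓1)/2, signs ++--, p(0)=1, p(<0)=0).
DP table for k = 0..71: p(0)=1, p(1)=1, p(2)=2, p(3)=3, p(4)=5, p(5)=7, p(6)=11, p(7)=15, p(8)=22, p(9)=30, p(10)=42, p(11)=56, p(12)=77, p(13)=101, p(14)=135, p(15)=176, p(16)=231, p(17)=297, p(18)=385, p(19)=490, p(20)=627, p(21)=792, p(22)=1002, p(23)=1255, p(24)=1575, p(25)=1958, p(26)=2436, p(27)=3010, p(28)=3718, p(29)=4565, p(30)=5604, p(31)=6842, p(32)=8349, p(33)=10143, p(34)=12310, p(35)=14883, p(36)=17977, p(37)=21637, p(38)=26015, p(39)=31185, p(40)=37338, p(41)=44583, p(42)=53174, p(43)=63261, p(44)=75175, p(45)=89134, p(46)=105558, p(47)=124754, p(48)=147273, p(49)=173525, p(50)=204226, p(51)=239943, p(52)=281589, p(53)=329931, p(54)=386155, p(55)=451276, p(56)=526823, p(57)=614154, p(58)=715220, p(59)=831820, p(60)=966467, p(61)=1121505, p(62)=1300156, p(63)=1505499, p(64)=1741630, p(65)=2012558, p(66)=2323520, p(67)=2679689, p(68)=3087735, p(69)=3554345, p(70)=4087968, p(71)=4697205.
Final step: p(72) = p(71) + p(70) - p(67) - p(65) + p(60) + p(57) - p(50) - p(46) + p(37) + p(32) - p(21) - p(15) + p(2)
= 4697205 + 4087968 - 2679689 - 2012558 + 966467 + 614154 - 204226 - 105558 + 21637 + 8349 - 792 - 176 + 2
= 5392783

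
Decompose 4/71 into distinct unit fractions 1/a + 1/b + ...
1/18 + 1/1278

Greedy algorithm:
4/71: ceiling(71/4) = 18, use 1/18
1/1278: ceiling(1278/1) = 1278, use 1/1278
Result: 4/71 = 1/18 + 1/1278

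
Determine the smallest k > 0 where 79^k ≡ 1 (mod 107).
53

107 is prime, so ord(79) divides φ(107) = 106.
Divisors of 106: 1, 2, 53, 106.
Repeated squaring: 79^1 ≡ 79, 79^2 ≡ 35, 79^4 ≡ 48, 79^8 ≡ 57, 79^16 ≡ 39, 79^32 ≡ 23, 79^64 ≡ 101 (mod 107).
Test 79^d mod 107 for each divisor d in increasing order:
79^1 ≡ 79
79^2 ≡ 35
79^53 = 79^32·79^16·79^4·79^1 ≡ 1  ← first divisor giving 1
The order is 53.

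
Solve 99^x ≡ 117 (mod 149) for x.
85

Baby-step giant-step with step n = ⌈√149⌉ = 13.
Baby steps 99^j mod 149 (j:value) for j=0..12: 0:1, 1:99, 2:116, 3:11, 4:46, 5:84, 6:121, 7:59, 8:30, 9:139, 10:53, 11:32, 12:39.
Giant-step multiplier: 99^(-13) ≡ 99^(148-13) = 99^135 ≡ 126 (mod 149).
Giant steps γ_i = 117·126^i mod 149: γ_0=117, γ_1=140, γ_2=58, γ_3=7, γ_4=137, γ_5=127, γ_6=59 (in table at j=7).
x = i·n + j = 6·13 + 7 = 85.
Check: 99^85 ≡ 117 (mod 149).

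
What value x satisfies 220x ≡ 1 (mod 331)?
164

gcd(220, 331) = 1, so the inverse exists.
Extended Euclidean algorithm on (331, 220):
331 = 1 × 220 + 111  ⟹  111 = (1)·331 + (-1)·220
220 = 1 × 111 + 109  ⟹  109 = (-1)·331 + (2)·220
111 = 1 × 109 + 2  ⟹  2 = (2)·331 + (-3)·220
109 = 54 × 2 + 1  ⟹  1 = (-109)·331 + (164)·220
So (164)·220 ≡ 1 (mod 331), i.e. 220^(-1) ≡ 164 (mod 331).
Check: 220 × 164 = 36080 ≡ 1 (mod 331)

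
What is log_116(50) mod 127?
24

Baby-step giant-step with step n = ⌈√127⌉ = 12.
Baby steps 116^j mod 127 (j:value) for j=0..11: 0:1, 1:116, 2:121, 3:66, 4:36, 5:112, 6:38, 7:90, 8:26, 9:95, 10:98, 11:65.
Giant-step multiplier: 116^(-12) ≡ 116^(126-12) = 116^114 ≡ 100 (mod 127).
Giant steps γ_i = 50·100^i mod 127: γ_0=50, γ_1=47, γ_2=1 (in table at j=0).
x = i·n + j = 2·12 + 0 = 24.
Check: 116^24 ≡ 50 (mod 127).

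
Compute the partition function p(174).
397125074750

p(n) counts ways to write n as a sum of positive integers (order ignored).
Euler's pentagonal recurrence: p(k) = p(k-1) + p(k-2) - p(k-5) - p(k-7) + p(k-12) + p(k-15) - ... (offsets j(3j∓1)/2, signs ++--, p(0)=1, p(<0)=0).
DP table for k = 0..173: p(0)=1, p(1)=1, p(2)=2, p(3)=3, p(4)=5, p(5)=7, p(6)=11, p(7)=15, p(8)=22, p(9)=30, p(10)=42, p(11)=56, p(12)=77, p(13)=101, p(14)=135, p(15)=176, p(16)=231, p(17)=297, p(18)=385, p(19)=490, p(20)=627, p(21)=792, p(22)=1002, p(23)=1255, p(24)=1575, p(25)=1958, p(26)=2436, p(27)=3010, p(28)=3718, p(29)=4565, p(30)=5604, p(31)=6842, p(32)=8349, p(33)=10143, p(34)=12310, p(35)=14883, p(36)=17977, p(37)=21637, p(38)=26015, p(39)=31185, p(40)=37338, p(41)=44583, p(42)=53174, p(43)=63261, p(44)=75175, p(45)=89134, p(46)=105558, p(47)=124754, p(48)=147273, p(49)=173525, p(50)=204226, p(51)=239943, p(52)=281589, p(53)=329931, p(54)=386155, p(55)=451276, p(56)=526823, p(57)=614154, p(58)=715220, p(59)=831820, p(60)=966467, p(61)=1121505, p(62)=1300156, p(63)=1505499, p(64)=1741630, p(65)=2012558, p(66)=2323520, p(67)=2679689, p(68)=3087735, p(69)=3554345, p(70)=4087968, p(71)=4697205, p(72)=5392783, p(73)=6185689, p(74)=7089500, p(75)=8118264, p(76)=9289091, p(77)=10619863, p(78)=12132164, p(79)=13848650, p(80)=15796476, p(81)=18004327, p(82)=20506255, p(83)=23338469, p(84)=26543660, p(85)=30167357, p(86)=34262962, p(87)=38887673, p(88)=44108109, p(89)=49995925, p(90)=56634173, p(91)=64112359, p(92)=72533807, p(93)=82010177, p(94)=92669720, p(95)=104651419, p(96)=118114304, p(97)=133230930, p(98)=150198136, p(99)=169229875, p(100)=190569292, p(101)=214481126, p(102)=241265379, p(103)=271248950, p(104)=304801365, p(105)=342325709, p(106)=384276336, p(107)=431149389, p(108)=483502844, p(109)=541946240, p(110)=607163746, p(111)=679903203, p(112)=761002156, p(113)=851376628, p(114)=952050665, p(115)=1064144451, p(116)=1188908248, p(117)=1327710076, p(118)=1482074143, p(119)=1653668665, p(120)=1844349560, p(121)=2056148051, p(122)=2291320912, p(123)=2552338241, p(124)=2841940500, p(125)=3163127352, p(126)=3519222692, p(127)=3913864295, p(128)=4351078600, p(129)=4835271870, p(130)=5371315400, p(131)=5964539504, p(132)=6620830889, p(133)=7346629512, p(134)=8149040695, p(135)=9035836076, p(136)=10015581680, p(137)=11097645016, p(138)=12292341831, p(139)=13610949895, p(140)=15065878135, p(141)=16670689208, p(142)=18440293320, p(143)=20390982757, p(144)=22540654445, p(145)=24908858009, p(146)=27517052599, p(147)=30388671978, p(148)=33549419497, p(149)=37027355200, p(150)=40853235313, p(151)=45060624582, p(152)=49686288421, p(153)=54770336324, p(154)=60356673280, p(155)=66493182097, p(156)=73232243759, p(157)=80630964769, p(158)=88751778802, p(159)=97662728555, p(160)=107438159466, p(161)=118159068427, p(162)=129913904637, p(163)=142798995930, p(164)=156919475295, p(165)=172389800255, p(166)=189334822579, p(167)=207890420102, p(168)=228204732751, p(169)=250438925115, p(170)=274768617130, p(171)=301384802048, p(172)=330495499613, p(173)=362326859895.
Final step: p(174) = p(173) + p(172) - p(169) - p(167) + p(162) + p(159) - p(152) - p(148) + p(139) + p(134) - p(123) - p(117) + p(104) + p(97) - p(82) - p(74) + p(57) + p(48) - p(29) - p(19)
= 362326859895 + 330495499613 - 250438925115 - 207890420102 + 129913904637 + 97662728555 - 49686288421 - 33549419497 + 13610949895 + 8149040695 - 2552338241 - 1327710076 + 304801365 + 133230930 - 20506255 - 7089500 + 614154 + 147273 - 4565 - 490
= 397125074750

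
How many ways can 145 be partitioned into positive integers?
24908858009

p(n) counts ways to write n as a sum of positive integers (order ignored).
Euler's pentagonal recurrence: p(k) = p(k-1) + p(k-2) - p(k-5) - p(k-7) + p(k-12) + p(k-15) - ... (offsets j(3j∓1)/2, signs ++--, p(0)=1, p(<0)=0).
DP table for k = 0..144: p(0)=1, p(1)=1, p(2)=2, p(3)=3, p(4)=5, p(5)=7, p(6)=11, p(7)=15, p(8)=22, p(9)=30, p(10)=42, p(11)=56, p(12)=77, p(13)=101, p(14)=135, p(15)=176, p(16)=231, p(17)=297, p(18)=385, p(19)=490, p(20)=627, p(21)=792, p(22)=1002, p(23)=1255, p(24)=1575, p(25)=1958, p(26)=2436, p(27)=3010, p(28)=3718, p(29)=4565, p(30)=5604, p(31)=6842, p(32)=8349, p(33)=10143, p(34)=12310, p(35)=14883, p(36)=17977, p(37)=21637, p(38)=26015, p(39)=31185, p(40)=37338, p(41)=44583, p(42)=53174, p(43)=63261, p(44)=75175, p(45)=89134, p(46)=105558, p(47)=124754, p(48)=147273, p(49)=173525, p(50)=204226, p(51)=239943, p(52)=281589, p(53)=329931, p(54)=386155, p(55)=451276, p(56)=526823, p(57)=614154, p(58)=715220, p(59)=831820, p(60)=966467, p(61)=1121505, p(62)=1300156, p(63)=1505499, p(64)=1741630, p(65)=2012558, p(66)=2323520, p(67)=2679689, p(68)=3087735, p(69)=3554345, p(70)=4087968, p(71)=4697205, p(72)=5392783, p(73)=6185689, p(74)=7089500, p(75)=8118264, p(76)=9289091, p(77)=10619863, p(78)=12132164, p(79)=13848650, p(80)=15796476, p(81)=18004327, p(82)=20506255, p(83)=23338469, p(84)=26543660, p(85)=30167357, p(86)=34262962, p(87)=38887673, p(88)=44108109, p(89)=49995925, p(90)=56634173, p(91)=64112359, p(92)=72533807, p(93)=82010177, p(94)=92669720, p(95)=104651419, p(96)=118114304, p(97)=133230930, p(98)=150198136, p(99)=169229875, p(100)=190569292, p(101)=214481126, p(102)=241265379, p(103)=271248950, p(104)=304801365, p(105)=342325709, p(106)=384276336, p(107)=431149389, p(108)=483502844, p(109)=541946240, p(110)=607163746, p(111)=679903203, p(112)=761002156, p(113)=851376628, p(114)=952050665, p(115)=1064144451, p(116)=1188908248, p(117)=1327710076, p(118)=1482074143, p(119)=1653668665, p(120)=1844349560, p(121)=2056148051, p(122)=2291320912, p(123)=2552338241, p(124)=2841940500, p(125)=3163127352, p(126)=3519222692, p(127)=3913864295, p(128)=4351078600, p(129)=4835271870, p(130)=5371315400, p(131)=5964539504, p(132)=6620830889, p(133)=7346629512, p(134)=8149040695, p(135)=9035836076, p(136)=10015581680, p(137)=11097645016, p(138)=12292341831, p(139)=13610949895, p(140)=15065878135, p(141)=16670689208, p(142)=18440293320, p(143)=20390982757, p(144)=22540654445.
Final step: p(145) = p(144) + p(143) - p(140) - p(138) + p(133) + p(130) - p(123) - p(119) + p(110) + p(105) - p(94) - p(88) + p(75) + p(68) - p(53) - p(45) + p(28) + p(19) - p(0)
= 22540654445 + 20390982757 - 15065878135 - 12292341831 + 7346629512 + 5371315400 - 2552338241 - 1653668665 + 607163746 + 342325709 - 92669720 - 44108109 + 8118264 + 3087735 - 329931 - 89134 + 3718 + 490 - 1
= 24908858009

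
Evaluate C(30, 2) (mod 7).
1

Using Lucas' theorem:
Write n=30 and k=2 in base 7:
n in base 7: [4, 2]
k in base 7: [0, 2]
C(30,2) mod 7 = ∏ C(n_i, k_i) mod 7
Digit binomials (mod 7): C(4,0) = 1; C(2,2) = 1
Product: 1 × 1 = 1 ≡ 1 (mod 7)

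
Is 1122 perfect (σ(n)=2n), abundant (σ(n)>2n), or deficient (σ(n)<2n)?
abundant

Proper divisors of 1122: sum = 1 + 2 + 3 + 6 + 11 + 17 + 22 + 33 + 34 + 51 + 66 + 102 + 187 + 374 + 561 = 1470
Since 1470 > 1122, 1122 is abundant.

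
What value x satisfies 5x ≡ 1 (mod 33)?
20

gcd(5, 33) = 1, so the inverse exists.
Extended Euclidean algorithm on (33, 5):
33 = 6 × 5 + 3  ⟹  3 = (1)·33 + (-6)·5
5 = 1 × 3 + 2  ⟹  2 = (-1)·33 + (7)·5
3 = 1 × 2 + 1  ⟹  1 = (2)·33 + (-13)·5
So (-13)·5 ≡ 1 (mod 33), i.e. 5^(-1) ≡ -13 ≡ 20 (mod 33).
Check: 5 × 20 = 100 ≡ 1 (mod 33)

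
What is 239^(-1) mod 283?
45

gcd(239, 283) = 1, so the inverse exists.
Extended Euclidean algorithm on (283, 239):
283 = 1 × 239 + 44  ⟹  44 = (1)·283 + (-1)·239
239 = 5 × 44 + 19  ⟹  19 = (-5)·283 + (6)·239
44 = 2 × 19 + 6  ⟹  6 = (11)·283 + (-13)·239
19 = 3 × 6 + 1  ⟹  1 = (-38)·283 + (45)·239
So (45)·239 ≡ 1 (mod 283), i.e. 239^(-1) ≡ 45 (mod 283).
Check: 239 × 45 = 10755 ≡ 1 (mod 283)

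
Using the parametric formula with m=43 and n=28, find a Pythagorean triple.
(1065, 2408, 2633)

Euclid's formula: a = m² - n², b = 2mn, c = m² + n²
m = 43, n = 28
a = 43² - 28² = 1849 - 784 = 1065
b = 2 × 43 × 28 = 2408
c = 43² + 28² = 1849 + 784 = 2633
Verification: 1065² + 2408² = 1134225 + 5798464 = 6932689 = 2633² ✓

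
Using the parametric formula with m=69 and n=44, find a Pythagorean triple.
(2825, 6072, 6697)

Euclid's formula: a = m² - n², b = 2mn, c = m² + n²
m = 69, n = 44
a = 69² - 44² = 4761 - 1936 = 2825
b = 2 × 69 × 44 = 6072
c = 69² + 44² = 4761 + 1936 = 6697
Verification: 2825² + 6072² = 7980625 + 36869184 = 44849809 = 6697² ✓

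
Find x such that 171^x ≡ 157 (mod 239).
30

Baby-step giant-step with step n = ⌈√239⌉ = 16.
Baby steps 171^j mod 239 (j:value) for j=0..15: 0:1, 1:171, 2:83, 3:92, 4:197, 5:227, 6:99, 7:199, 8:91, 9:26, 10:144, 11:7, 12:2, 13:103, 14:166, 15:184.
Giant-step multiplier: 171^(-16) ≡ 171^(238-16) = 171^222 ≡ 202 (mod 239).
Giant steps γ_i = 157·202^i mod 239: γ_0=157, γ_1=166 (in table at j=14).
x = i·n + j = 1·16 + 14 = 30.
Check: 171^30 ≡ 157 (mod 239).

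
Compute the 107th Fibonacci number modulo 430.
53

Matrix identity: Q^n = [[F_(n+1), F_n], [F_n, F_(n-1)]] with Q = [[1,1],[1,0]].
n = 107 = 1101011₂. Square-and-multiply, entries mod 430:
Q^1 = [[1,1],[1,0]]
Q^3 = (Q^1)²·Q = [[3,2],[2,1]]
Q^6 = (Q^3)² = [[13,8],[8,5]]
Q^13 = (Q^6)²·Q = [[377,233],[233,144]]
Q^26 = (Q^13)² = [[338,133],[133,205]]
Q^53 = (Q^26)²·Q = [[332,353],[353,409]]
Q^107 = (Q^53)²·Q = [[186,53],[53,133]]
F_107 mod 430 = Q^107[0][1] = 53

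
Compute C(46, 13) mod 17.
0

Using Lucas' theorem:
Write n=46 and k=13 in base 17:
n in base 17: [2, 12]
k in base 17: [0, 13]
C(46,13) mod 17 = ∏ C(n_i, k_i) mod 17
Digit binomials (mod 17): C(2,0) = 1; C(12,13) = 0 (k_i > n_i)
Product: 1 × 0 = 0 ≡ 0 (mod 17)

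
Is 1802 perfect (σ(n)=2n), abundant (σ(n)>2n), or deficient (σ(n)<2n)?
deficient

Proper divisors of 1802: sum = 1 + 2 + 17 + 34 + 53 + 106 + 901 = 1114
Since 1114 < 1802, 1802 is deficient.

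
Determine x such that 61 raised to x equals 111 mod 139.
7

Baby-step giant-step with step n = ⌈√139⌉ = 12.
Baby steps 61^j mod 139 (j:value) for j=0..11: 0:1, 1:61, 2:107, 3:133, 4:51, 5:53, 6:36, 7:111, 8:99, 9:62, 10:29, 11:101.
h = 111 is already in the table at j=7, so x = 7.
Check: 61^7 ≡ 111 (mod 139).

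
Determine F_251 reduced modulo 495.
89

Matrix identity: Q^n = [[F_(n+1), F_n], [F_n, F_(n-1)]] with Q = [[1,1],[1,0]].
n = 251 = 11111011₂. Square-and-multiply, entries mod 495:
Q^1 = [[1,1],[1,0]]
Q^3 = (Q^1)²·Q = [[3,2],[2,1]]
Q^7 = (Q^3)²·Q = [[21,13],[13,8]]
Q^15 = (Q^7)²·Q = [[492,115],[115,377]]
Q^31 = (Q^15)²·Q = [[309,364],[364,440]]
Q^62 = (Q^31)² = [[277,386],[386,386]]
Q^125 = (Q^62)²·Q = [[8,5],[5,3]]
Q^251 = (Q^125)²·Q = [[144,89],[89,55]]
F_251 mod 495 = Q^251[0][1] = 89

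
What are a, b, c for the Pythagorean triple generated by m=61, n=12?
(3577, 1464, 3865)

Euclid's formula: a = m² - n², b = 2mn, c = m² + n²
m = 61, n = 12
a = 61² - 12² = 3721 - 144 = 3577
b = 2 × 61 × 12 = 1464
c = 61² + 12² = 3721 + 144 = 3865
Verification: 3577² + 1464² = 12794929 + 2143296 = 14938225 = 3865² ✓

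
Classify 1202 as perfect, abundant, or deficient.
deficient

Proper divisors of 1202: sum = 1 + 2 + 601 = 604
Since 604 < 1202, 1202 is deficient.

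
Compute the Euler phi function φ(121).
110

121 = 11^2
φ(n) = n × ∏(1 - 1/p) for each prime p dividing n
φ(121) = 121 × (1 - 1/11) = 110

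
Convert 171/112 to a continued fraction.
[1; 1, 1, 8, 1, 5]

Euclidean algorithm steps:
171 = 1 × 112 + 59
112 = 1 × 59 + 53
59 = 1 × 53 + 6
53 = 8 × 6 + 5
6 = 1 × 5 + 1
5 = 5 × 1 + 0
Continued fraction: [1; 1, 1, 8, 1, 5]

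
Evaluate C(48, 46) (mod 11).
6

Using Lucas' theorem:
Write n=48 and k=46 in base 11:
n in base 11: [4, 4]
k in base 11: [4, 2]
C(48,46) mod 11 = ∏ C(n_i, k_i) mod 11
Digit binomials (mod 11): C(4,4) = 1; C(4,2) = 6
Product: 1 × 6 = 6 ≡ 6 (mod 11)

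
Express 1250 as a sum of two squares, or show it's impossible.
5² + 35² (a=5, b=35)

Factorization: 1250 = 2 × 5^4
By Fermat: n is sum of two squares iff every prime p ≡ 3 (mod 4) appears to even power.
All primes ≡ 3 (mod 4) appear to even power.
Search a = 0, 1, 2, … for 1250 - a² a perfect square: first hit at a = 5: 1250 - 25 = 1225 = 35².
1250 = 5² + 35² = 25 + 1225 ✓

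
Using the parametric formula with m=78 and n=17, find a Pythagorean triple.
(5795, 2652, 6373)

Euclid's formula: a = m² - n², b = 2mn, c = m² + n²
m = 78, n = 17
a = 78² - 17² = 6084 - 289 = 5795
b = 2 × 78 × 17 = 2652
c = 78² + 17² = 6084 + 289 = 6373
Verification: 5795² + 2652² = 33582025 + 7033104 = 40615129 = 6373² ✓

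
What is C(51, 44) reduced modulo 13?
12

Using Lucas' theorem:
Write n=51 and k=44 in base 13:
n in base 13: [3, 12]
k in base 13: [3, 5]
C(51,44) mod 13 = ∏ C(n_i, k_i) mod 13
Digit binomials (mod 13): C(3,3) = 1; C(12,5) = 792 ≡ 12
Product: 1 × 12 = 12 ≡ 12 (mod 13)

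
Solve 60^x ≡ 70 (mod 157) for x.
29

Baby-step giant-step with step n = ⌈√157⌉ = 13.
Baby steps 60^j mod 157 (j:value) for j=0..12: 0:1, 1:60, 2:146, 3:125, 4:121, 5:38, 6:82, 7:53, 8:40, 9:45, 10:31, 11:133, 12:130.
Giant-step multiplier: 60^(-13) ≡ 60^(156-13) = 60^143 ≡ 135 (mod 157).
Giant steps γ_i = 70·135^i mod 157: γ_0=70, γ_1=30, γ_2=125 (in table at j=3).
x = i·n + j = 2·13 + 3 = 29.
Check: 60^29 ≡ 70 (mod 157).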